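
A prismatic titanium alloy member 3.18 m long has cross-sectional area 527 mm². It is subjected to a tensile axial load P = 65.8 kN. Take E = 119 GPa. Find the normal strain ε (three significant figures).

0.00105

σ = N/A = 124.9 MPa; ε = σ/E = 124.9/119000 = 1.049e-03.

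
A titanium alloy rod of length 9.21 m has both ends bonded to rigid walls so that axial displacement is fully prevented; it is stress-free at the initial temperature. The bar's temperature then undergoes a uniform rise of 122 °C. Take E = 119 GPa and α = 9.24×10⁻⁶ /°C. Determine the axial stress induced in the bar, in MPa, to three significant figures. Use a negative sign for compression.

Free thermal expansion αLΔT = 9.24e-6 · 9210 · 122 = 10.38 mm.
The walls impose strain ε = −(10.38)/9210 = -1.1273e-03; σ = Eε = 119000 · -1.1273e-03 = -134.1 MPa.

-134 MPa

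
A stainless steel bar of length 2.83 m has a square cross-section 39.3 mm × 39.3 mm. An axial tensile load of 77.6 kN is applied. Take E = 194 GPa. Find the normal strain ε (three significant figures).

2.59e-04

A = 1544 mm².
σ = N/A = 50.24 MPa; ε = σ/E = 50.24/194000 = 2.590e-04.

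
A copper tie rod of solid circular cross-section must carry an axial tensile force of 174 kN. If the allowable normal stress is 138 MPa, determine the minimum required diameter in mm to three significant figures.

40.1 mm

Required area A ≥ P/σ_allow = 174000/138 = 1261 mm².
For a solid circular section, d ≥ √(4A/π) = 40.07 mm.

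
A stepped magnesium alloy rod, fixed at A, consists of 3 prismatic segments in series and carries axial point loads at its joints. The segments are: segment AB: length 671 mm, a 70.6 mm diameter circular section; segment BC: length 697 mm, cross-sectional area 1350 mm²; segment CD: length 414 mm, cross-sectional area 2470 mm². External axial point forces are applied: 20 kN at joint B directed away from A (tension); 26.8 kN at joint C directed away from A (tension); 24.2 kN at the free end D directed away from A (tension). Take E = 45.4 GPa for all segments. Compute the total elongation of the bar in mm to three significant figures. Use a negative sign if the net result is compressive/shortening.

0.937 mm

Internal axial forces (sectioning from the free end, tension +): N_CD = 24.2 kN, N_BC = 51 kN, N_AB = 71 kN.
A_AB = 3915 mm².
δ_AB = 71000·671/(3915·45400) = 0.2681 mm
δ_BC = 51000·697/(1350·45400) = 0.58 mm
δ_CD = 24200·414/(2470·45400) = 0.08934 mm
δ = Σδ_i = 0.9374 mm.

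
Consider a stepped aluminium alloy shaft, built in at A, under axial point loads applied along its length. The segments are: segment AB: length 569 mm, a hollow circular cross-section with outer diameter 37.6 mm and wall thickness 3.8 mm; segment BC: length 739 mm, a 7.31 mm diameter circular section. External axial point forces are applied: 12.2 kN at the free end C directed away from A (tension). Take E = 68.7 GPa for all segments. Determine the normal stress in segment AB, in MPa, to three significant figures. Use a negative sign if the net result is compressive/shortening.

Internal axial forces (sectioning from the free end, tension +): N_BC = 12.2 kN, N_AB = 12.2 kN.
A_AB = 403.5 mm².
σ_AB = N_AB/A_AB = 12200/403.5 = 30.23 MPa.

30.2 MPa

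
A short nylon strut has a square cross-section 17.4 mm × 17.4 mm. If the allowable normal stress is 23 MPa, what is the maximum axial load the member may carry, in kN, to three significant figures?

A = 302.8 mm².
P_max = σ_allow · A = 23 · 302.8 = 6963 N = 6.963 kN.

6.96 kN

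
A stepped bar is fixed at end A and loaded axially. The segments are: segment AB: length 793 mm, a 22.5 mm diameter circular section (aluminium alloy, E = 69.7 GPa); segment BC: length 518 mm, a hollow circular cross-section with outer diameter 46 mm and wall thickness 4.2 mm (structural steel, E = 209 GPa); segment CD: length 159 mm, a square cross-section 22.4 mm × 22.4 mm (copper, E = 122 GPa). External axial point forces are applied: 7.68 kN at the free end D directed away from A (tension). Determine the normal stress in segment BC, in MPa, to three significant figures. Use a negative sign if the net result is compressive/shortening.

13.9 MPa

Internal axial forces (sectioning from the free end, tension +): N_CD = 7.68 kN, N_BC = 7.68 kN, N_AB = 7.68 kN.
A_BC = 551.5 mm².
σ_BC = N_BC/A_BC = 7680/551.5 = 13.92 MPa.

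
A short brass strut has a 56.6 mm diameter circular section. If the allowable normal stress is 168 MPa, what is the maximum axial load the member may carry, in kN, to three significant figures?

A = 2516 mm².
P_max = σ_allow · A = 168 · 2516 = 422700 N = 422.7 kN.

423 kN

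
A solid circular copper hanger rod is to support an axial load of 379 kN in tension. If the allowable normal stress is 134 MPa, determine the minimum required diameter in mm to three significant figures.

Required area A ≥ P/σ_allow = 379000/134 = 2828 mm².
For a solid circular section, d ≥ √(4A/π) = 60.01 mm.

60.0 mm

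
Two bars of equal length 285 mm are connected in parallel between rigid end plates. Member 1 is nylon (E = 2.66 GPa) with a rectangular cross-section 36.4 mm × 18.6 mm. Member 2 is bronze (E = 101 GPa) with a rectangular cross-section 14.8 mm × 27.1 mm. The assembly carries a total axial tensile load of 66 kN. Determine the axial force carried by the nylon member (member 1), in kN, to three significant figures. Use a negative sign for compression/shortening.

2.81 kN

A_1 = 677 mm².
A_2 = 401.1 mm².
Equal strain + equilibrium ⇒ each member carries load in proportion to AE: A₁E₁ = 1801000 N, A₂E₂ = 40510000 N, ΣAE = 42310000 N.
F₁ = P·A₁E₁/ΣAE = 66000·1801000/42310000 = 2809 N.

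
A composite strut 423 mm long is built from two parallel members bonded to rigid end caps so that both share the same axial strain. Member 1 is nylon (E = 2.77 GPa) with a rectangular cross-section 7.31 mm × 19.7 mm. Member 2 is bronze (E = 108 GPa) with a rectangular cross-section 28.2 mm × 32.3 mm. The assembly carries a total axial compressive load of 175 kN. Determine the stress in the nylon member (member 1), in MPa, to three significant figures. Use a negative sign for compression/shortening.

-4.91 MPa

A_1 = 144 mm².
A_2 = 910.9 mm².
Equal strain + equilibrium ⇒ each member carries load in proportion to AE: A₁E₁ = 398900 N, A₂E₂ = 98370000 N, ΣAE = 98770000 N.
σ₁ = P·E₁/ΣAE = -175000·2770/98770000 = -4.908 MPa.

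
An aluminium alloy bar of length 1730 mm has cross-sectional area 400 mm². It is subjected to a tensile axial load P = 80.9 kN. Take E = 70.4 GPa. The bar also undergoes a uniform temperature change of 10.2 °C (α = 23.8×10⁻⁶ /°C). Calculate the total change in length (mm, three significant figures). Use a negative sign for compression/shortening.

δ_mech = NL/(AE) = 80900·1730/(400·70400) = 4.97 mm.
δ_thermal = αLΔT = 23.8e-6·1730·10.2 = 0.42 mm.
δ = δ_mech + δ_thermal = 5.39 mm.

5.39 mm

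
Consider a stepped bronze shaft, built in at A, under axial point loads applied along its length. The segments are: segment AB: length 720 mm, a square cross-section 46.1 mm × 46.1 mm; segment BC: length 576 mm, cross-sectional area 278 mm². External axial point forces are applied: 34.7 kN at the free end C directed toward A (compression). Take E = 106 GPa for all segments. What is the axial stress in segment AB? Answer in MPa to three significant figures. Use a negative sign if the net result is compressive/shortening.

-16.3 MPa

Internal axial forces (sectioning from the free end, tension +): N_BC = -34.7 kN, N_AB = -34.7 kN.
A_AB = 2125 mm².
σ_AB = N_AB/A_AB = -34700/2125 = -16.33 MPa.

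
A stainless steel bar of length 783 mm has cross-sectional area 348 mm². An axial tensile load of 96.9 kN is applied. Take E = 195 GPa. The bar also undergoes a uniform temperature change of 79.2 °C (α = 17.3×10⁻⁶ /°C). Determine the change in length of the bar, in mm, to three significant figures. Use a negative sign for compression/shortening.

δ_mech = NL/(AE) = 96900·783/(348·195000) = 1.118 mm.
δ_thermal = αLΔT = 17.3e-6·783·79.2 = 1.073 mm.
δ = δ_mech + δ_thermal = 2.191 mm.

2.19 mm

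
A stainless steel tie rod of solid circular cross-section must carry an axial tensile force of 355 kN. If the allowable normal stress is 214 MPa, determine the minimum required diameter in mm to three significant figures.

46.0 mm

Required area A ≥ P/σ_allow = 355000/214 = 1659 mm².
For a solid circular section, d ≥ √(4A/π) = 45.96 mm.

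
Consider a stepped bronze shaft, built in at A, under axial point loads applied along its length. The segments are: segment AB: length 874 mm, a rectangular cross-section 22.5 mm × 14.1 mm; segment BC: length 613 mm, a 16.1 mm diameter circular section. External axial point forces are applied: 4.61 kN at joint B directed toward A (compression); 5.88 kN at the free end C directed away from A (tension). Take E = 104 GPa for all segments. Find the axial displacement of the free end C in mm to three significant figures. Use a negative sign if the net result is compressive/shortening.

Internal axial forces (sectioning from the free end, tension +): N_BC = 5.88 kN, N_AB = 1.27 kN.
A_AB = 317.2 mm².
A_BC = 203.6 mm².
δ_AB = 1270·874/(317.2·104000) = 0.03364 mm
δ_BC = 5880·613/(203.6·104000) = 0.1702 mm
δ = Σδ_i = 0.2039 mm.

0.204 mm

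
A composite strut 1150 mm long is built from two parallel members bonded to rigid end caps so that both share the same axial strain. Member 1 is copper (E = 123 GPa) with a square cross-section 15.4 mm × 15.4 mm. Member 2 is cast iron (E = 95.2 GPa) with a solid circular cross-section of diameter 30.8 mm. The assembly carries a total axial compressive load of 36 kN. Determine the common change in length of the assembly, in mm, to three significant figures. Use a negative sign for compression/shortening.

A_1 = 237.2 mm².
A_2 = 745.1 mm².
Equal strain + equilibrium ⇒ each member carries load in proportion to AE: A₁E₁ = 29170000 N, A₂E₂ = 70930000 N, ΣAE = 100100000 N.
δ = PL/ΣAE = -36000·1150/100100000 = -0.4136 mm.

-0.414 mm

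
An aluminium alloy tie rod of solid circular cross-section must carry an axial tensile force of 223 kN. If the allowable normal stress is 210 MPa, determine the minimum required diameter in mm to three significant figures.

Required area A ≥ P/σ_allow = 223000/210 = 1062 mm².
For a solid circular section, d ≥ √(4A/π) = 36.77 mm.

36.8 mm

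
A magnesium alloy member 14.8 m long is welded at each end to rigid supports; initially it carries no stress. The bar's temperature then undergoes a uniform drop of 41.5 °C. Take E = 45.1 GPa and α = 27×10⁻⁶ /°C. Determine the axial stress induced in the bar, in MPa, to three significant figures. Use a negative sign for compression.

50.5 MPa

Free thermal expansion αLΔT = 27e-6 · 14800 · -41.5 = -16.58 mm.
The walls impose strain ε = −(-16.58)/14800 = 1.1205e-03; σ = Eε = 45100 · 1.1205e-03 = 50.53 MPa.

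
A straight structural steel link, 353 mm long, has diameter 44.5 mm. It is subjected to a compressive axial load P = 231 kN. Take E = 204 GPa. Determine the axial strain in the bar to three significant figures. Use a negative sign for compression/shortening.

A = 1555 mm².
σ = N/A = -148.5 MPa; ε = σ/E = -148.5/204000 = -7.281e-04.

-7.28e-04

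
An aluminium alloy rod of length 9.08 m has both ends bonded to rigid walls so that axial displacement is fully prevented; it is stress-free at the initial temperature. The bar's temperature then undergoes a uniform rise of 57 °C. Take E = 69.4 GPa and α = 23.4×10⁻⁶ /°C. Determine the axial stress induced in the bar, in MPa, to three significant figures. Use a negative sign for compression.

-92.6 MPa

Free thermal expansion αLΔT = 23.4e-6 · 9080 · 57 = 12.11 mm.
The walls impose strain ε = −(12.11)/9080 = -1.3338e-03; σ = Eε = 69400 · -1.3338e-03 = -92.57 MPa.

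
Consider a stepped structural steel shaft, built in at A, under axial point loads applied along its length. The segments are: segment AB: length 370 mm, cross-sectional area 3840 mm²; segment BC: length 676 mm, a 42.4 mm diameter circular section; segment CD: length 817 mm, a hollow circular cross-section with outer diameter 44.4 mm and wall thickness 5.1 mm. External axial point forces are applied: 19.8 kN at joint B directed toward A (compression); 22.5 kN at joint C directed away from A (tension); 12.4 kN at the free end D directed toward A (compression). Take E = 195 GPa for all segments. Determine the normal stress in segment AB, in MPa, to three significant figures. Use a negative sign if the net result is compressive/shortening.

-2.53 MPa

Internal axial forces (sectioning from the free end, tension +): N_CD = -12.4 kN, N_BC = 10.1 kN, N_AB = -9.7 kN.
σ_AB = N_AB/A_AB = -9700/3840 = -2.526 MPa.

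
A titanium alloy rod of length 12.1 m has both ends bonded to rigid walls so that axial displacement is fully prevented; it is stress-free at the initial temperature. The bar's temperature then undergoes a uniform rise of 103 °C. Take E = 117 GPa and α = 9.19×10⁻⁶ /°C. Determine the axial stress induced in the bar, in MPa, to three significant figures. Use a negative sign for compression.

Free thermal expansion αLΔT = 9.19e-6 · 12100 · 103 = 11.45 mm.
The walls impose strain ε = −(11.45)/12100 = -9.4657e-04; σ = Eε = 117000 · -9.4657e-04 = -110.7 MPa.

-111 MPa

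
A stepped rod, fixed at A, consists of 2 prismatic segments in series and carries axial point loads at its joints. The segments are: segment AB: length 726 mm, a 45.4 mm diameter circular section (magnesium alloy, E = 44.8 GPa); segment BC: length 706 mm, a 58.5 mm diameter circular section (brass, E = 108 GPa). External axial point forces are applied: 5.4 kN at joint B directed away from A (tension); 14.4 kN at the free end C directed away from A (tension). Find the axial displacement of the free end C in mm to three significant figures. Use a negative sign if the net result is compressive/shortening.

0.233 mm

Internal axial forces (sectioning from the free end, tension +): N_BC = 14.4 kN, N_AB = 19.8 kN.
A_AB = 1619 mm².
A_BC = 2688 mm².
δ_AB = 19800·726/(1619·44800) = 0.1982 mm
δ_BC = 14400·706/(2688·108000) = 0.03502 mm
δ = Σδ_i = 0.2332 mm.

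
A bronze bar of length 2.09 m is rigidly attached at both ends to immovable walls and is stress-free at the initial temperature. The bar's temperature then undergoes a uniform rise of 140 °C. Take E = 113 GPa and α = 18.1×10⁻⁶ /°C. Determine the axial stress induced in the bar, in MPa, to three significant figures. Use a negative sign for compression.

Free thermal expansion αLΔT = 18.1e-6 · 2090 · 140 = 5.296 mm.
The walls impose strain ε = −(5.296)/2090 = -2.5340e-03; σ = Eε = 113000 · -2.5340e-03 = -286.3 MPa.

-286 MPa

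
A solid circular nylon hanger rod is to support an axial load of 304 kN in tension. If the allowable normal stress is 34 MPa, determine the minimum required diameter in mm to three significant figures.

107 mm

Required area A ≥ P/σ_allow = 304000/34 = 8941 mm².
For a solid circular section, d ≥ √(4A/π) = 106.7 mm.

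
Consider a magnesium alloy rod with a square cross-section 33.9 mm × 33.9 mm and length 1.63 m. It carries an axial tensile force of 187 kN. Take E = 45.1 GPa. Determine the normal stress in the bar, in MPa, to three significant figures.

163 MPa

A = 1149 mm².
σ = N/A = 187000/1149 = 162.7 MPa.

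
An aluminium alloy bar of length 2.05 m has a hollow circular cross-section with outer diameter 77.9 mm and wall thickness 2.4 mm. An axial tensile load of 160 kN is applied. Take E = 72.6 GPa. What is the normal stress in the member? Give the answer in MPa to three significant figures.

281 MPa

A = 569.3 mm².
σ = N/A = 160000/569.3 = 281.1 MPa.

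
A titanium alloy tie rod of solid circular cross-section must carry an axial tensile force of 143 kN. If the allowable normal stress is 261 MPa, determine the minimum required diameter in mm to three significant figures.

Required area A ≥ P/σ_allow = 143000/261 = 547.9 mm².
For a solid circular section, d ≥ √(4A/π) = 26.41 mm.

26.4 mm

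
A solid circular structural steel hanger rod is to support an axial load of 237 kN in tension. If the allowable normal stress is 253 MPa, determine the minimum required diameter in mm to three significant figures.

Required area A ≥ P/σ_allow = 237000/253 = 936.8 mm².
For a solid circular section, d ≥ √(4A/π) = 34.54 mm.

34.5 mm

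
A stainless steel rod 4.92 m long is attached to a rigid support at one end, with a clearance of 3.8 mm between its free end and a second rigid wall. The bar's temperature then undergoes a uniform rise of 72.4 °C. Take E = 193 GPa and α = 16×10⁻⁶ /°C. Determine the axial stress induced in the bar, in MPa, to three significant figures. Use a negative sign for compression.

-74.5 MPa

Free thermal expansion αLΔT = 16e-6 · 4920 · 72.4 = 5.699 mm.
The walls engage after the gap closes; constrained expansion = 5.699 − 3.8 = 1.899 mm.
The walls impose strain ε = −(1.899)/4920 = -3.8604e-04; σ = Eε = 193000 · -3.8604e-04 = -74.51 MPa.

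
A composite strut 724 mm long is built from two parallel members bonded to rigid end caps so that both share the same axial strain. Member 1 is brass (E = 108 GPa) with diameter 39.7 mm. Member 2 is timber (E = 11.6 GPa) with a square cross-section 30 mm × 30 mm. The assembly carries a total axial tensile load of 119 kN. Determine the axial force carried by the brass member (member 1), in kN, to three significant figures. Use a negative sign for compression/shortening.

110 kN

A_1 = 1238 mm².
A_2 = 900 mm².
Equal strain + equilibrium ⇒ each member carries load in proportion to AE: A₁E₁ = 133700000 N, A₂E₂ = 10440000 N, ΣAE = 144100000 N.
F₁ = P·A₁E₁/ΣAE = 119000·133700000/144100000 = 110400 N.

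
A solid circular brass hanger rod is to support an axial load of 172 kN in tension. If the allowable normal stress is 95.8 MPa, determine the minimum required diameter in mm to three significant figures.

Required area A ≥ P/σ_allow = 172000/95.8 = 1795 mm².
For a solid circular section, d ≥ √(4A/π) = 47.81 mm.

47.8 mm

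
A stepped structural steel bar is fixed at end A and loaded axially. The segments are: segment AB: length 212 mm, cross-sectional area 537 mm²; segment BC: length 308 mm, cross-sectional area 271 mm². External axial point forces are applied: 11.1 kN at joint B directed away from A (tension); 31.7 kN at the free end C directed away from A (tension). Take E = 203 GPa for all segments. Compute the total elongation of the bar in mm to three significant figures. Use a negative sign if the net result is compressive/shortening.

Internal axial forces (sectioning from the free end, tension +): N_BC = 31.7 kN, N_AB = 42.8 kN.
δ_AB = 42800·212/(537·203000) = 0.08324 mm
δ_BC = 31700·308/(271·203000) = 0.1775 mm
δ = Σδ_i = 0.2607 mm.

0.261 mm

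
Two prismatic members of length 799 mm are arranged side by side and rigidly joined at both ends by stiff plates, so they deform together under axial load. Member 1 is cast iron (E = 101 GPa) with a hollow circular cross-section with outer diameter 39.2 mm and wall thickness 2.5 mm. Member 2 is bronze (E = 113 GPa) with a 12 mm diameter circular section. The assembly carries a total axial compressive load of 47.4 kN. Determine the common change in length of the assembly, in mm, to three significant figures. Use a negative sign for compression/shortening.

-0.904 mm

A_1 = 288.2 mm².
A_2 = 113.1 mm².
Equal strain + equilibrium ⇒ each member carries load in proportion to AE: A₁E₁ = 29110000 N, A₂E₂ = 12780000 N, ΣAE = 41890000 N.
δ = PL/ΣAE = -47400·799/41890000 = -0.904 mm.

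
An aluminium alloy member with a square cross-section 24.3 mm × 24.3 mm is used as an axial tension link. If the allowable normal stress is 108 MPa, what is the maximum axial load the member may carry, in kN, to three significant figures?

A = 590.5 mm².
P_max = σ_allow · A = 108 · 590.5 = 63770 N = 63.77 kN.

63.8 kN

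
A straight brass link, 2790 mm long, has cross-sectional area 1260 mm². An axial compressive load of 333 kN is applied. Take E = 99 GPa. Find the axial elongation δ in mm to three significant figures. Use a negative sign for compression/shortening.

δ_mech = NL/(AE) = -333000·2790/(1260·99000) = -7.448 mm.

-7.45 mm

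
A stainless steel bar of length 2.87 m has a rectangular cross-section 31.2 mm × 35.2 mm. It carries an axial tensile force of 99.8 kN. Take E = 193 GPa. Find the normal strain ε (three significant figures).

4.71e-04

A = 1098 mm².
σ = N/A = 90.87 MPa; ε = σ/E = 90.87/193000 = 4.708e-04.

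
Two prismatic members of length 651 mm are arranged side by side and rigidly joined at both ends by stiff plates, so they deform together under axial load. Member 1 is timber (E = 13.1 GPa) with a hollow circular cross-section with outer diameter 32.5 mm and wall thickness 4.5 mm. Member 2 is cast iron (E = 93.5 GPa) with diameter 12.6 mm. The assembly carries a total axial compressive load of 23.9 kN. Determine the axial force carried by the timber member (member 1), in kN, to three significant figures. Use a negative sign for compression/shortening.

-7.36 kN

A_1 = 395.8 mm².
A_2 = 124.7 mm².
Equal strain + equilibrium ⇒ each member carries load in proportion to AE: A₁E₁ = 5186000 N, A₂E₂ = 11660000 N, ΣAE = 16840000 N.
F₁ = P·A₁E₁/ΣAE = -23900·5186000/16840000 = -7358 N.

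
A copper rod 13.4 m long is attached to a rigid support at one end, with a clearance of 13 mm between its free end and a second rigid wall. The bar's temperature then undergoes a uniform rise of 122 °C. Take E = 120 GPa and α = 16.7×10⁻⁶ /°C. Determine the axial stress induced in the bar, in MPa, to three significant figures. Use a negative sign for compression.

Free thermal expansion αLΔT = 16.7e-6 · 13400 · 122 = 27.3 mm.
The walls engage after the gap closes; constrained expansion = 27.3 − 13 = 14.3 mm.
The walls impose strain ε = −(14.3)/13400 = -1.0673e-03; σ = Eε = 120000 · -1.0673e-03 = -128.1 MPa.

-128 MPa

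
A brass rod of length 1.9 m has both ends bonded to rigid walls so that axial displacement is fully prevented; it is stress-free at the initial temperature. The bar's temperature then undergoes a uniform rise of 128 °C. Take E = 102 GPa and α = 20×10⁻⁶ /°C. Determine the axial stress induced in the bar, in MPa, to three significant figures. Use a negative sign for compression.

-261 MPa

Free thermal expansion αLΔT = 20e-6 · 1900 · 128 = 4.864 mm.
The walls impose strain ε = −(4.864)/1900 = -2.5600e-03; σ = Eε = 102000 · -2.5600e-03 = -261.1 MPa.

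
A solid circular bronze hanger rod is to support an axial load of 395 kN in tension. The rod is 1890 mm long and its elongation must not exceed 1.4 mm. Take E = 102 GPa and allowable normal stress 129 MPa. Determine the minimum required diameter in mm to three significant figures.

81.6 mm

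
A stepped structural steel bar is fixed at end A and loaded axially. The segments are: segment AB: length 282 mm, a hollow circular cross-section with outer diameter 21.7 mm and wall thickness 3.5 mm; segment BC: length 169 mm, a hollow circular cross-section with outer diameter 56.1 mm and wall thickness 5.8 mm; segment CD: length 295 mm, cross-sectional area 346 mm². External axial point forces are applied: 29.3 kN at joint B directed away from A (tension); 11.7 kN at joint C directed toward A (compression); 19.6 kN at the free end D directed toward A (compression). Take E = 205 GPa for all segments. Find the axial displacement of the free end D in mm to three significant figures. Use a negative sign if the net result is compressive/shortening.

Internal axial forces (sectioning from the free end, tension +): N_CD = -19.6 kN, N_BC = -31.3 kN, N_AB = -2 kN.
A_AB = 200.1 mm².
A_BC = 916.5 mm².
δ_AB = -2000·282/(200.1·205000) = -0.01375 mm
δ_BC = -31300·169/(916.5·205000) = -0.02815 mm
δ_CD = -19600·295/(346·205000) = -0.08152 mm
δ = Σδ_i = -0.1234 mm.

-0.123 mm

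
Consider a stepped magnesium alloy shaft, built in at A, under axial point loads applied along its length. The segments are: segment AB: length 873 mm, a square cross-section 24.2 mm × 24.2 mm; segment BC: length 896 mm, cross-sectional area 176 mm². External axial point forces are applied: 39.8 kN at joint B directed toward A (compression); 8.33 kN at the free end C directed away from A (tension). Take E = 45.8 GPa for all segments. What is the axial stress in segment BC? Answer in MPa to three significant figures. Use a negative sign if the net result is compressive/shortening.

47.3 MPa

Internal axial forces (sectioning from the free end, tension +): N_BC = 8.33 kN, N_AB = -31.47 kN.
σ_BC = N_BC/A_BC = 8330/176 = 47.33 MPa.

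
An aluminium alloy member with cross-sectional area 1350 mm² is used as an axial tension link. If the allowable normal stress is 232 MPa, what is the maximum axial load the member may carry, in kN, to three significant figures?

313 kN

P_max = σ_allow · A = 232 · 1350 = 313200 N = 313.2 kN.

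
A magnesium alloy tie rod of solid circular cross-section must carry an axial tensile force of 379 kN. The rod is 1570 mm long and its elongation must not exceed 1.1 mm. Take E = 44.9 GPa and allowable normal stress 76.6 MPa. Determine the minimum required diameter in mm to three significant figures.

Required area A ≥ P/σ_allow = 379000/76.6 = 4948 mm².
For a solid circular section, d ≥ √(4A/π) = 79.37 mm.
Elongation limit: A ≥ PL/(Eδ_allow) = 379000·1570/(44900·1.1) = 12050 mm² ⇒ d ≥ 123.9 mm.
The elongation limit governs.

124 mm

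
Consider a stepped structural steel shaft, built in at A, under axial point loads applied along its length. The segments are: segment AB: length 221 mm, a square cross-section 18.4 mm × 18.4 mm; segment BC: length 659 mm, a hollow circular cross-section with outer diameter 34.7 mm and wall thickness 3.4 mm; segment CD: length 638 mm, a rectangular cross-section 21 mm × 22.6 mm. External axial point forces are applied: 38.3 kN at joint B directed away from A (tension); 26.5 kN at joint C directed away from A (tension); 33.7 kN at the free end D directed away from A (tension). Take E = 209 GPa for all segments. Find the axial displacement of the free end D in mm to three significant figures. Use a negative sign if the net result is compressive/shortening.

1.09 mm

Internal axial forces (sectioning from the free end, tension +): N_CD = 33.7 kN, N_BC = 60.2 kN, N_AB = 98.5 kN.
A_AB = 338.6 mm².
A_BC = 334.3 mm².
A_CD = 474.6 mm².
δ_AB = 98500·221/(338.6·209000) = 0.3076 mm
δ_BC = 60200·659/(334.3·209000) = 0.5678 mm
δ_CD = 33700·638/(474.6·209000) = 0.2168 mm
δ = Σδ_i = 1.092 mm.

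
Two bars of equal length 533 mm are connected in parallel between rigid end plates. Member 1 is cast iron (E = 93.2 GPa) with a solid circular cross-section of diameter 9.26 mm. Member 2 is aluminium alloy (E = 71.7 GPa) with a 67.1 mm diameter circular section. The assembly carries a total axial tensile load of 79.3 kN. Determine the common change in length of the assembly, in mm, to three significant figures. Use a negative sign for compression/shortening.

0.163 mm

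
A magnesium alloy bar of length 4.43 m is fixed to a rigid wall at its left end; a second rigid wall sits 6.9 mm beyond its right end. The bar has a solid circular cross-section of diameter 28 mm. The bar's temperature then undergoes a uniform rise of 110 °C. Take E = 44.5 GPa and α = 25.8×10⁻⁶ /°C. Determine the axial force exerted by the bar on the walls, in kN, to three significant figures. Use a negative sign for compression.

-35.1 kN

Free thermal expansion αLΔT = 25.8e-6 · 4430 · 110 = 12.57 mm.
The walls engage after the gap closes; constrained expansion = 12.57 − 6.9 = 5.672 mm.
The walls impose strain ε = −(5.672)/4430 = -1.2804e-03; σ = Eε = 44500 · -1.2804e-03 = -56.98 MPa.
Wall reaction R = σ·A = -56.98·615.8 = -35090 N = -35.09 kN.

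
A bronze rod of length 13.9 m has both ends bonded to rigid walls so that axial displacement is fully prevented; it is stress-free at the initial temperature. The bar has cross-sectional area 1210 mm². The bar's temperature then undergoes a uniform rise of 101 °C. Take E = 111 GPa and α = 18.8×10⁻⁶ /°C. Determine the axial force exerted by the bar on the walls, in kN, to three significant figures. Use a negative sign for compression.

-255 kN

Free thermal expansion αLΔT = 18.8e-6 · 13900 · 101 = 26.39 mm.
The walls impose strain ε = −(26.39)/13900 = -1.8988e-03; σ = Eε = 111000 · -1.8988e-03 = -210.8 MPa.
Wall reaction R = σ·A = -210.8·1210 = -255000 N = -255 kN.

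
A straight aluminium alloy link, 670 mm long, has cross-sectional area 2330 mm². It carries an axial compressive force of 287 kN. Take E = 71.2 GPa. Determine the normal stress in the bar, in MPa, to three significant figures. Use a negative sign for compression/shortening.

σ = N/A = -287000/2330 = -123.2 MPa.

-123 MPa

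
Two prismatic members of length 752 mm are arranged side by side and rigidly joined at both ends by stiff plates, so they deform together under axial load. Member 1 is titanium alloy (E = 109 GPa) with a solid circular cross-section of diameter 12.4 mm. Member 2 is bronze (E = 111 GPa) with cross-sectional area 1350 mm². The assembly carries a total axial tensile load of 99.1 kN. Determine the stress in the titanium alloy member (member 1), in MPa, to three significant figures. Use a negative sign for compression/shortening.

66.3 MPa

A_1 = 120.8 mm².
Equal strain + equilibrium ⇒ each member carries load in proportion to AE: A₁E₁ = 13160000 N, A₂E₂ = 149800000 N, ΣAE = 163000000 N.
σ₁ = P·E₁/ΣAE = 99100·109000/163000000 = 66.26 MPa.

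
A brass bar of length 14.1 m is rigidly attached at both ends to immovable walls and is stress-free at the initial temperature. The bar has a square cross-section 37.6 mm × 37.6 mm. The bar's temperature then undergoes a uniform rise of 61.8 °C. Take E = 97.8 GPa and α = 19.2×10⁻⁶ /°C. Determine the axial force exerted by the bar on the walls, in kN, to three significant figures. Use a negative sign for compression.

-164 kN

Free thermal expansion αLΔT = 19.2e-6 · 14100 · 61.8 = 16.73 mm.
The walls impose strain ε = −(16.73)/14100 = -1.1866e-03; σ = Eε = 97800 · -1.1866e-03 = -116 MPa.
Wall reaction R = σ·A = -116·1414 = -164100 N = -164.1 kN.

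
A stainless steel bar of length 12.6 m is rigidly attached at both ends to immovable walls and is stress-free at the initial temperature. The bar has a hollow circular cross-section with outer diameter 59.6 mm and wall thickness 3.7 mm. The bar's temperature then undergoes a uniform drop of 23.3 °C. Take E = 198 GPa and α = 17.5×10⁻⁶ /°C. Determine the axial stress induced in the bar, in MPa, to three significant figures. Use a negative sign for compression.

Free thermal expansion αLΔT = 17.5e-6 · 12600 · -23.3 = -5.138 mm.
The walls impose strain ε = −(-5.138)/12600 = 4.0775e-04; σ = Eε = 198000 · 4.0775e-04 = 80.73 MPa.

80.7 MPa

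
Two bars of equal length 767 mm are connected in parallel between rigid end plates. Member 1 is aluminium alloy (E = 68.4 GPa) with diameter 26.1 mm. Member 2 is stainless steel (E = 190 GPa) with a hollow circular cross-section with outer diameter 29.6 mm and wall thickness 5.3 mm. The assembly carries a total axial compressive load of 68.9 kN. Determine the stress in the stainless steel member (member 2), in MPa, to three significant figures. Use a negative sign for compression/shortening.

A_1 = 535 mm².
A_2 = 404.6 mm².
Equal strain + equilibrium ⇒ each member carries load in proportion to AE: A₁E₁ = 36600000 N, A₂E₂ = 76880000 N, ΣAE = 113500000 N.
σ₂ = P·E₂/ΣAE = -68900·190000/113500000 = -115.4 MPa.

-115 MPa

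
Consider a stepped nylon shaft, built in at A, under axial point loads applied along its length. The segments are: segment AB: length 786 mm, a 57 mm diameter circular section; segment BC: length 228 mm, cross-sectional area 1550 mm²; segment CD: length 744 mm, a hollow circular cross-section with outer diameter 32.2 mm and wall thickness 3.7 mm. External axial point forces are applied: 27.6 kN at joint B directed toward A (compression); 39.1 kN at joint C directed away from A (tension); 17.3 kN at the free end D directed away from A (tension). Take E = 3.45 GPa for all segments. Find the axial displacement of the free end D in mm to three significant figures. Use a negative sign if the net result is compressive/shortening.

Internal axial forces (sectioning from the free end, tension +): N_CD = 17.3 kN, N_BC = 56.4 kN, N_AB = 28.8 kN.
A_AB = 2552 mm².
A_CD = 331.3 mm².
δ_AB = 28800·786/(2552·3450) = 2.571 mm
δ_BC = 56400·228/(1550·3450) = 2.405 mm
δ_CD = 17300·744/(331.3·3450) = 11.26 mm
δ = Σδ_i = 16.24 mm.

16.2 mm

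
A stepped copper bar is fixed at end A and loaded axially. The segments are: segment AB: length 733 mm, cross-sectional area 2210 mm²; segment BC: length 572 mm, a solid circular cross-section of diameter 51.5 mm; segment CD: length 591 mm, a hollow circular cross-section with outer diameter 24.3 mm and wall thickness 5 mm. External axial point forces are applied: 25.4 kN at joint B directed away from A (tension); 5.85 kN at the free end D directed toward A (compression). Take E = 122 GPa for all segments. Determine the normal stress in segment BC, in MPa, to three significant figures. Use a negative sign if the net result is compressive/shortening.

-2.81 MPa

Internal axial forces (sectioning from the free end, tension +): N_CD = -5.85 kN, N_BC = -5.85 kN, N_AB = 19.55 kN.
A_BC = 2083 mm².
σ_BC = N_BC/A_BC = -5850/2083 = -2.808 MPa.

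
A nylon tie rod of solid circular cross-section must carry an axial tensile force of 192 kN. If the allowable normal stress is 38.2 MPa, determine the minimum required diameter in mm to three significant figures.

Required area A ≥ P/σ_allow = 192000/38.2 = 5026 mm².
For a solid circular section, d ≥ √(4A/π) = 80 mm.

80.0 mm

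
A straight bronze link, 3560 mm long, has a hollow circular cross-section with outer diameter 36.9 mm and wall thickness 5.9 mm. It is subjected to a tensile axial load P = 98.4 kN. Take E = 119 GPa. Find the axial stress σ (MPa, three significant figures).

171 MPa

A = 574.6 mm².
σ = N/A = 98400/574.6 = 171.3 MPa.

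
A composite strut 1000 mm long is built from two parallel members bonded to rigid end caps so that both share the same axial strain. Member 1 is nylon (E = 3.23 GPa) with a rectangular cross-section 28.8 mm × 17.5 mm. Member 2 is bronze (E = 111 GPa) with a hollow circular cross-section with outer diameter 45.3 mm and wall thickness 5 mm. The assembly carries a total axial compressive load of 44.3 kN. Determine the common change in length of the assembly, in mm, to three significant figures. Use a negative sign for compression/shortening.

A_1 = 504 mm².
A_2 = 633 mm².
Equal strain + equilibrium ⇒ each member carries load in proportion to AE: A₁E₁ = 1628000 N, A₂E₂ = 70270000 N, ΣAE = 71890000 N.
δ = PL/ΣAE = -44300·1000/71890000 = -0.6162 mm.

-0.616 mm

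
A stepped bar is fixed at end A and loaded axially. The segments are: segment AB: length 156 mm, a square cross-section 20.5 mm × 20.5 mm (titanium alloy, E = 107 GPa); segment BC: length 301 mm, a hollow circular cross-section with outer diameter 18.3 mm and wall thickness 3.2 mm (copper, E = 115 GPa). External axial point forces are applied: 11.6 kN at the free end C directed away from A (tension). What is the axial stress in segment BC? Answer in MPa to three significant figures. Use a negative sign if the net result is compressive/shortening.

Internal axial forces (sectioning from the free end, tension +): N_BC = 11.6 kN, N_AB = 11.6 kN.
A_BC = 151.8 mm².
σ_BC = N_BC/A_BC = 11600/151.8 = 76.42 MPa.

76.4 MPa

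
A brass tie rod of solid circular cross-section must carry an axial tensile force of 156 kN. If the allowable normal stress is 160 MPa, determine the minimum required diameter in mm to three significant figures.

Required area A ≥ P/σ_allow = 156000/160 = 975 mm².
For a solid circular section, d ≥ √(4A/π) = 35.23 mm.

35.2 mm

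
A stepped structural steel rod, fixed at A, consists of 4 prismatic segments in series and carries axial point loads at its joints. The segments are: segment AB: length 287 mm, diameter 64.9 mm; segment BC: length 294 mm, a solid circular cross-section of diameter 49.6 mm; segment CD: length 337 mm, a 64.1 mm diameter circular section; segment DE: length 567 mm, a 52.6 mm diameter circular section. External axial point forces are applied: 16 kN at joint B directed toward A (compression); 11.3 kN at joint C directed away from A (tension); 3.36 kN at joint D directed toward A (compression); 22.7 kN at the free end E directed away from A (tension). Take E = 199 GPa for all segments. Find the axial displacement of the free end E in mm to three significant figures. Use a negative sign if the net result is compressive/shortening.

Internal axial forces (sectioning from the free end, tension +): N_DE = 22.7 kN, N_CD = 19.34 kN, N_BC = 30.64 kN, N_AB = 14.64 kN.
A_AB = 3308 mm².
A_BC = 1932 mm².
A_CD = 3227 mm².
A_DE = 2173 mm².
δ_AB = 14640·287/(3308·199000) = 0.006382 mm
δ_BC = 30640·294/(1932·199000) = 0.02343 mm
δ_CD = 19340·337/(3227·199000) = 0.01015 mm
δ_DE = 22700·567/(2173·199000) = 0.02976 mm
δ = Σδ_i = 0.06972 mm.

0.0697 mm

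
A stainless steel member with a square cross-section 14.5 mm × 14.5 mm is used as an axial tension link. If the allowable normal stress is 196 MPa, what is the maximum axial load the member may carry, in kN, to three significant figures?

A = 210.2 mm².
P_max = σ_allow · A = 196 · 210.2 = 41210 N = 41.21 kN.

41.2 kN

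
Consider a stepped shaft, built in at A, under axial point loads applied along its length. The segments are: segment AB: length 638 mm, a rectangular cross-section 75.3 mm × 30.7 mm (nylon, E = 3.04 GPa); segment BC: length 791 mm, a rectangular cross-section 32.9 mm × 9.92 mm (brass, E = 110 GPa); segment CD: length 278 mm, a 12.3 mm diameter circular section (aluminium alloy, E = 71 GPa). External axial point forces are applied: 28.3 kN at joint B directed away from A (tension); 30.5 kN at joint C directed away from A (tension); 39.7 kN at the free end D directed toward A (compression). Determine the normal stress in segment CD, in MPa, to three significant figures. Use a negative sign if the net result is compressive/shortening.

Internal axial forces (sectioning from the free end, tension +): N_CD = -39.7 kN, N_BC = -9.2 kN, N_AB = 19.1 kN.
A_CD = 118.8 mm².
σ_CD = N_CD/A_CD = -39700/118.8 = -334.1 MPa.

-334 MPa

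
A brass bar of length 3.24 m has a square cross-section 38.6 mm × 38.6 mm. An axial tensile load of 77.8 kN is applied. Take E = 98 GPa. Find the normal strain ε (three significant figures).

A = 1490 mm².
σ = N/A = 52.22 MPa; ε = σ/E = 52.22/98000 = 5.328e-04.

5.33e-04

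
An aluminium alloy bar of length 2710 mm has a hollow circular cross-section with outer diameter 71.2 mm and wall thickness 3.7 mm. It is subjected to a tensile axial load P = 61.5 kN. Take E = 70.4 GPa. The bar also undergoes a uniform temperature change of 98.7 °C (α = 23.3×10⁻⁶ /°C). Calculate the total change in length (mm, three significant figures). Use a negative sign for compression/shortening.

9.25 mm

A = 784.6 mm².
δ_mech = NL/(AE) = 61500·2710/(784.6·70400) = 3.017 mm.
δ_thermal = αLΔT = 23.3e-6·2710·98.7 = 6.232 mm.
δ = δ_mech + δ_thermal = 9.249 mm.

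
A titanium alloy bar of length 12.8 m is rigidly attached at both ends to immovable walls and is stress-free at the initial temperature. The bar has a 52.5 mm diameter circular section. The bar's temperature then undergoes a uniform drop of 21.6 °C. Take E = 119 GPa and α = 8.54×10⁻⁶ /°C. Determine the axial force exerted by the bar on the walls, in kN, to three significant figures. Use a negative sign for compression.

47.5 kN

Free thermal expansion αLΔT = 8.54e-6 · 12800 · -21.6 = -2.361 mm.
The walls impose strain ε = −(-2.361)/12800 = 1.8446e-04; σ = Eε = 119000 · 1.8446e-04 = 21.95 MPa.
Wall reaction R = σ·A = 21.95·2165 = 47520 N = 47.52 kN.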